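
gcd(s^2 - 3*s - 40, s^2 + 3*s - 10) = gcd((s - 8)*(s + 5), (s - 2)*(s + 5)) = s + 5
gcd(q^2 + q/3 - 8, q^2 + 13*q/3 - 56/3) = q - 8/3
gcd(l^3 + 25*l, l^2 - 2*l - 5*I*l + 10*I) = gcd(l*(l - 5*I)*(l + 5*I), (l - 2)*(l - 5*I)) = l - 5*I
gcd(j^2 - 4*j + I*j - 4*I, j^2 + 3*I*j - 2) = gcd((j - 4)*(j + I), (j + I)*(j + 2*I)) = j + I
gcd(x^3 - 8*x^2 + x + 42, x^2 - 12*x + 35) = x - 7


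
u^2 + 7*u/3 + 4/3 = (u + 1)*(u + 4/3)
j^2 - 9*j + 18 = (j - 6)*(j - 3)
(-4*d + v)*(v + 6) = -4*d*v - 24*d + v^2 + 6*v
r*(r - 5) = r^2 - 5*r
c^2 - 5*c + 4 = (c - 4)*(c - 1)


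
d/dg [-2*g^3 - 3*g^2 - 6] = 6*g*(-g - 1)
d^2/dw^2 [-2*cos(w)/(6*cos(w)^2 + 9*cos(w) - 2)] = 4*(-27*sin(w)^4 + 45*sin(w)^2 + 18*cos(w)^5 - 34*cos(w) - 36)/(-6*sin(w)^2 + 9*cos(w) + 4)^3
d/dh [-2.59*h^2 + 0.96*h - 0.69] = 0.96 - 5.18*h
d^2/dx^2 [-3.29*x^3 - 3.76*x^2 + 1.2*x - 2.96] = -19.74*x - 7.52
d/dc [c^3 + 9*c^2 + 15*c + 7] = 3*c^2 + 18*c + 15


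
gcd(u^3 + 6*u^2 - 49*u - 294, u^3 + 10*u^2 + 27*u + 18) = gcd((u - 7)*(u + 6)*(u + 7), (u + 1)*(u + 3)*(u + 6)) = u + 6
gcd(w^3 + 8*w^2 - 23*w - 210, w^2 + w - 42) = w + 7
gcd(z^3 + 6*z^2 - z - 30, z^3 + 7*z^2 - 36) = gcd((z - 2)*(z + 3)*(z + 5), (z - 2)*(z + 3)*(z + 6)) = z^2 + z - 6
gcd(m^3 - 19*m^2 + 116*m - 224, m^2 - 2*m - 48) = m - 8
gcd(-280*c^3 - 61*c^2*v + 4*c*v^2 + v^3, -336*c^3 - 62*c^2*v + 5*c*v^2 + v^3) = -56*c^2 - c*v + v^2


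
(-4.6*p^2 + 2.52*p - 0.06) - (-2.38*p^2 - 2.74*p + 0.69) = -2.22*p^2 + 5.26*p - 0.75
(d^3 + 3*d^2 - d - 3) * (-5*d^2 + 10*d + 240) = -5*d^5 - 5*d^4 + 275*d^3 + 725*d^2 - 270*d - 720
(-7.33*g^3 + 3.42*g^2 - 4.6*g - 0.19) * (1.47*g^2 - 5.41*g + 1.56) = -10.7751*g^5 + 44.6827*g^4 - 36.699*g^3 + 29.9419*g^2 - 6.1481*g - 0.2964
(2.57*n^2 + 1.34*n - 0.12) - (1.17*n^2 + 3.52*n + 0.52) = 1.4*n^2 - 2.18*n - 0.64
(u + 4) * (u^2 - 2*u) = u^3 + 2*u^2 - 8*u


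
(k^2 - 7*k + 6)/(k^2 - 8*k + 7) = (k - 6)/(k - 7)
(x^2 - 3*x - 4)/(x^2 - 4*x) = (x + 1)/x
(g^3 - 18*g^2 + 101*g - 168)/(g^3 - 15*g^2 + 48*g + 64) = (g^2 - 10*g + 21)/(g^2 - 7*g - 8)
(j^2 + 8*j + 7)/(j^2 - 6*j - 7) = (j + 7)/(j - 7)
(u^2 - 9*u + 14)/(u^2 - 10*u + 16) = (u - 7)/(u - 8)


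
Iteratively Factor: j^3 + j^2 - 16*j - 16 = (j + 1)*(j^2 - 16) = (j + 1)*(j + 4)*(j - 4)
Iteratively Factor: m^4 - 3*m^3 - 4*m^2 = (m - 4)*(m^3 + m^2) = m*(m - 4)*(m^2 + m) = m^2*(m - 4)*(m + 1)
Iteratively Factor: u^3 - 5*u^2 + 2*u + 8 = (u - 2)*(u^2 - 3*u - 4) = (u - 2)*(u + 1)*(u - 4)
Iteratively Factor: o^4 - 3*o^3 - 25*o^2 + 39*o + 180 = (o - 4)*(o^3 + o^2 - 21*o - 45) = (o - 4)*(o + 3)*(o^2 - 2*o - 15) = (o - 5)*(o - 4)*(o + 3)*(o + 3)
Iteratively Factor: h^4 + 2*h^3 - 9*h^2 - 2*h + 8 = (h + 4)*(h^3 - 2*h^2 - h + 2) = (h - 2)*(h + 4)*(h^2 - 1) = (h - 2)*(h + 1)*(h + 4)*(h - 1)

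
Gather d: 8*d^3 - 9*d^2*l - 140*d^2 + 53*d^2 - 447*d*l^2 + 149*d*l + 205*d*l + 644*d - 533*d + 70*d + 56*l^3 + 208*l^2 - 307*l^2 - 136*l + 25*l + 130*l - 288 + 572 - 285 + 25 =8*d^3 + d^2*(-9*l - 87) + d*(-447*l^2 + 354*l + 181) + 56*l^3 - 99*l^2 + 19*l + 24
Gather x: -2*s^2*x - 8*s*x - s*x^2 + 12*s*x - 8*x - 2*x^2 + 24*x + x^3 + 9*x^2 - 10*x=x^3 + x^2*(7 - s) + x*(-2*s^2 + 4*s + 6)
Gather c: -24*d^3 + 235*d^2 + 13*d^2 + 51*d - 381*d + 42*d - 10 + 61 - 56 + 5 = -24*d^3 + 248*d^2 - 288*d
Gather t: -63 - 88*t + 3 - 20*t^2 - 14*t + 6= -20*t^2 - 102*t - 54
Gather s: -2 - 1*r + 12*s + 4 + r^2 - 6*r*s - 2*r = r^2 - 3*r + s*(12 - 6*r) + 2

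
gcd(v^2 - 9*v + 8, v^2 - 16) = 1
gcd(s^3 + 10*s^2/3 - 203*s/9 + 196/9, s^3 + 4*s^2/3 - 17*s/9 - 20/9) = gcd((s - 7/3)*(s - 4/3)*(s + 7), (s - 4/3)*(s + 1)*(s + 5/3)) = s - 4/3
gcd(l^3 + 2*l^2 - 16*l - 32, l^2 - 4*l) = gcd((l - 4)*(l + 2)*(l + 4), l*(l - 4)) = l - 4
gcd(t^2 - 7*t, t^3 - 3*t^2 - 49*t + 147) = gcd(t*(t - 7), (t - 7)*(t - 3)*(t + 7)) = t - 7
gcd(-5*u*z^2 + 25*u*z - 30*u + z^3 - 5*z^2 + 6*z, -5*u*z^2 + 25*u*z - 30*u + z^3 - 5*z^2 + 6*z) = -5*u*z^2 + 25*u*z - 30*u + z^3 - 5*z^2 + 6*z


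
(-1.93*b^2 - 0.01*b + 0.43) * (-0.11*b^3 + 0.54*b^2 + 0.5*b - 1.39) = 0.2123*b^5 - 1.0411*b^4 - 1.0177*b^3 + 2.9099*b^2 + 0.2289*b - 0.5977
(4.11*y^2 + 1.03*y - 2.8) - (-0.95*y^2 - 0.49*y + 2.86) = 5.06*y^2 + 1.52*y - 5.66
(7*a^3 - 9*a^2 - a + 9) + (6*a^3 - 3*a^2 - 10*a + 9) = 13*a^3 - 12*a^2 - 11*a + 18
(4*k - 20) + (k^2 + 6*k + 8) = k^2 + 10*k - 12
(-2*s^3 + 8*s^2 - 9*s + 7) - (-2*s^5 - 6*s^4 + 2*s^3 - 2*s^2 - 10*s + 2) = 2*s^5 + 6*s^4 - 4*s^3 + 10*s^2 + s + 5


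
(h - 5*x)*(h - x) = h^2 - 6*h*x + 5*x^2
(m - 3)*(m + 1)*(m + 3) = m^3 + m^2 - 9*m - 9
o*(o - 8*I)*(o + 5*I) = o^3 - 3*I*o^2 + 40*o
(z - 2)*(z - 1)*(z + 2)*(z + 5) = z^4 + 4*z^3 - 9*z^2 - 16*z + 20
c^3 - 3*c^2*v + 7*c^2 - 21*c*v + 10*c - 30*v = (c + 2)*(c + 5)*(c - 3*v)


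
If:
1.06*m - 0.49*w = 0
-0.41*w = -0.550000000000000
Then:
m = 0.62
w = 1.34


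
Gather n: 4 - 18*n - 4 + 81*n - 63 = 63*n - 63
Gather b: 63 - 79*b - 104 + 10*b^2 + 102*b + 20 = 10*b^2 + 23*b - 21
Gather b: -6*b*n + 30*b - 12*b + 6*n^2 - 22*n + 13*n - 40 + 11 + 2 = b*(18 - 6*n) + 6*n^2 - 9*n - 27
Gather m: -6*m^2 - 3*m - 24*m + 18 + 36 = -6*m^2 - 27*m + 54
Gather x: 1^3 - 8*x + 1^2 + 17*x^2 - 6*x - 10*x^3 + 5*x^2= -10*x^3 + 22*x^2 - 14*x + 2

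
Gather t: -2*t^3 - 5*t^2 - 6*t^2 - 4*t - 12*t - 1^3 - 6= -2*t^3 - 11*t^2 - 16*t - 7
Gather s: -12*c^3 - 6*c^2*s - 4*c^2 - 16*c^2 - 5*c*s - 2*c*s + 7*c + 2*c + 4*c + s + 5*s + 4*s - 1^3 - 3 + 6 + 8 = -12*c^3 - 20*c^2 + 13*c + s*(-6*c^2 - 7*c + 10) + 10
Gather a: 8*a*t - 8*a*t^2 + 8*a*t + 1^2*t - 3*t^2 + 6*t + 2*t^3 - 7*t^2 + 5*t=a*(-8*t^2 + 16*t) + 2*t^3 - 10*t^2 + 12*t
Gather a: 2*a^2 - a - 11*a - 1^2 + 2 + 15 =2*a^2 - 12*a + 16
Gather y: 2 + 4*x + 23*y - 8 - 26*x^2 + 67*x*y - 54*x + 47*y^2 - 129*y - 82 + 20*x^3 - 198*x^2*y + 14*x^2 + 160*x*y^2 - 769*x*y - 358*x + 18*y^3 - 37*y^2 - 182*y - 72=20*x^3 - 12*x^2 - 408*x + 18*y^3 + y^2*(160*x + 10) + y*(-198*x^2 - 702*x - 288) - 160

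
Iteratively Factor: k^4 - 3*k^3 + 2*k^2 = (k - 1)*(k^3 - 2*k^2) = k*(k - 1)*(k^2 - 2*k) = k*(k - 2)*(k - 1)*(k)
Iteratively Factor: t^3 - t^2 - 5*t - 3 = (t + 1)*(t^2 - 2*t - 3) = (t - 3)*(t + 1)*(t + 1)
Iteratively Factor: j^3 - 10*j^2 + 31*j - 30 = (j - 2)*(j^2 - 8*j + 15) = (j - 3)*(j - 2)*(j - 5)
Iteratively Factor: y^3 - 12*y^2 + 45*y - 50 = (y - 2)*(y^2 - 10*y + 25) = (y - 5)*(y - 2)*(y - 5)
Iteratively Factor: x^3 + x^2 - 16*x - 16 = (x - 4)*(x^2 + 5*x + 4) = (x - 4)*(x + 1)*(x + 4)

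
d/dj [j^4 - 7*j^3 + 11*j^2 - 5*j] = 4*j^3 - 21*j^2 + 22*j - 5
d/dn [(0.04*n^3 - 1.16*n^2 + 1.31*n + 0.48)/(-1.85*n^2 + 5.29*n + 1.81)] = (-0.074*n^4 + 0.4232*n^3 - 3.4957*n^2 - 2.4232*n - 0.1681)/(3.4225*n^4 - 19.573*n^3 + 21.2871*n^2 + 19.1498*n + 3.2761)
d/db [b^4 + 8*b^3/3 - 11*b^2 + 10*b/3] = 4*b^3 + 8*b^2 - 22*b + 10/3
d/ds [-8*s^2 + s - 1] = 1 - 16*s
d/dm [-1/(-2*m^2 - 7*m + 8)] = (-4*m - 7)/(2*m^2 + 7*m - 8)^2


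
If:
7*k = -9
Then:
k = -9/7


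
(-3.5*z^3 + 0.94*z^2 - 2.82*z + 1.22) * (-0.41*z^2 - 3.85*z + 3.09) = 1.435*z^5 + 13.0896*z^4 - 13.2778*z^3 + 13.2614*z^2 - 13.4108*z + 3.7698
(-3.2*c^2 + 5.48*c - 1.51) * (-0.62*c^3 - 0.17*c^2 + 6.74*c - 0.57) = 1.984*c^5 - 2.8536*c^4 - 21.5634*c^3 + 39.0159*c^2 - 13.301*c + 0.8607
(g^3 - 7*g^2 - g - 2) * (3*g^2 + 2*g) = 3*g^5 - 19*g^4 - 17*g^3 - 8*g^2 - 4*g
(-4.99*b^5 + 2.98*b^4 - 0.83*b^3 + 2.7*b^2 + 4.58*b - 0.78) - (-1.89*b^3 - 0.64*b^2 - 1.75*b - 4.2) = -4.99*b^5 + 2.98*b^4 + 1.06*b^3 + 3.34*b^2 + 6.33*b + 3.42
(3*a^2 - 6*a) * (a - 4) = 3*a^3 - 18*a^2 + 24*a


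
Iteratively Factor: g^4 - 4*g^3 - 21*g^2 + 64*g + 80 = (g - 4)*(g^3 - 21*g - 20) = (g - 4)*(g + 4)*(g^2 - 4*g - 5) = (g - 4)*(g + 1)*(g + 4)*(g - 5)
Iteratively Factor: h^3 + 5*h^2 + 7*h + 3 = (h + 3)*(h^2 + 2*h + 1) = (h + 1)*(h + 3)*(h + 1)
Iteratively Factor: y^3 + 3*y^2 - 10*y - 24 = (y - 3)*(y^2 + 6*y + 8) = (y - 3)*(y + 2)*(y + 4)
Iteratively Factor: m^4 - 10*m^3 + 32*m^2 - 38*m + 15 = (m - 3)*(m^3 - 7*m^2 + 11*m - 5) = (m - 5)*(m - 3)*(m^2 - 2*m + 1) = (m - 5)*(m - 3)*(m - 1)*(m - 1)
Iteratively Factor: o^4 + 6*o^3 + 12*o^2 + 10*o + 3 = (o + 1)*(o^3 + 5*o^2 + 7*o + 3) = (o + 1)^2*(o^2 + 4*o + 3) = (o + 1)^2*(o + 3)*(o + 1)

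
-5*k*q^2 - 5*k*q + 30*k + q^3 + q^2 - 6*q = (-5*k + q)*(q - 2)*(q + 3)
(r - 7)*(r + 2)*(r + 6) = r^3 + r^2 - 44*r - 84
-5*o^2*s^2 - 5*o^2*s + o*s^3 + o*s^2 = s*(-5*o + s)*(o*s + o)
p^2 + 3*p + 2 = (p + 1)*(p + 2)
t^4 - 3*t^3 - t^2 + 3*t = t*(t - 3)*(t - 1)*(t + 1)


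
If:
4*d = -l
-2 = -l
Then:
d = -1/2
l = 2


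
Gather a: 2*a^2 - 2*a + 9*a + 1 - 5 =2*a^2 + 7*a - 4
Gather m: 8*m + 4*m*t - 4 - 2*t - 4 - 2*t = m*(4*t + 8) - 4*t - 8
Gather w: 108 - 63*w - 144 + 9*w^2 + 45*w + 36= 9*w^2 - 18*w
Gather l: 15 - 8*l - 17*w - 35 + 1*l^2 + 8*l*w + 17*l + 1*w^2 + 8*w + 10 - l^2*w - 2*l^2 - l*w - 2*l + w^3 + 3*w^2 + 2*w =l^2*(-w - 1) + l*(7*w + 7) + w^3 + 4*w^2 - 7*w - 10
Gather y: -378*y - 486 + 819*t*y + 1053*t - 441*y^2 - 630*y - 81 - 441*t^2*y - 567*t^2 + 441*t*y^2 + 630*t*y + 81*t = -567*t^2 + 1134*t + y^2*(441*t - 441) + y*(-441*t^2 + 1449*t - 1008) - 567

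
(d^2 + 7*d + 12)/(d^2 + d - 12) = (d + 3)/(d - 3)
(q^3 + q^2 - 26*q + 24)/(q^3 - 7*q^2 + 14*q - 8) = (q + 6)/(q - 2)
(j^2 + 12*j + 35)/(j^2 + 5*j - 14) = (j + 5)/(j - 2)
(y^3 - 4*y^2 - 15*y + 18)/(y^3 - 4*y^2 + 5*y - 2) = (y^2 - 3*y - 18)/(y^2 - 3*y + 2)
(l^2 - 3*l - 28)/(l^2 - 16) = (l - 7)/(l - 4)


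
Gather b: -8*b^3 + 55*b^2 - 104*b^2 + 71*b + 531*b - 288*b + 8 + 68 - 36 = -8*b^3 - 49*b^2 + 314*b + 40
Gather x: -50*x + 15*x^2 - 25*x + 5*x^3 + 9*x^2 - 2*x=5*x^3 + 24*x^2 - 77*x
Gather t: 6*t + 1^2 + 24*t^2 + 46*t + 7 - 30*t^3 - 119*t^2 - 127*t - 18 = -30*t^3 - 95*t^2 - 75*t - 10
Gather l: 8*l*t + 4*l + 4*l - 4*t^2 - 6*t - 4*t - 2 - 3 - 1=l*(8*t + 8) - 4*t^2 - 10*t - 6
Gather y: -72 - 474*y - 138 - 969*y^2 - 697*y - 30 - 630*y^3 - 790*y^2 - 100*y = -630*y^3 - 1759*y^2 - 1271*y - 240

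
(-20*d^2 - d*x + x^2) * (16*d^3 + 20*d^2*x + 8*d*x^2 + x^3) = -320*d^5 - 416*d^4*x - 164*d^3*x^2 - 8*d^2*x^3 + 7*d*x^4 + x^5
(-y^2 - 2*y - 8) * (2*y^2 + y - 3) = -2*y^4 - 5*y^3 - 15*y^2 - 2*y + 24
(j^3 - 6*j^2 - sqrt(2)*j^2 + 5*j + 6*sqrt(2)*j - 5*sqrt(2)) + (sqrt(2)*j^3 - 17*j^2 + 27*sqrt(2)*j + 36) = j^3 + sqrt(2)*j^3 - 23*j^2 - sqrt(2)*j^2 + 5*j + 33*sqrt(2)*j - 5*sqrt(2) + 36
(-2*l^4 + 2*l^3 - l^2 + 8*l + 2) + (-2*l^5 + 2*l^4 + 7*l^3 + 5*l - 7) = -2*l^5 + 9*l^3 - l^2 + 13*l - 5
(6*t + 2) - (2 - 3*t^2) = 3*t^2 + 6*t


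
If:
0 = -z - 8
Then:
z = -8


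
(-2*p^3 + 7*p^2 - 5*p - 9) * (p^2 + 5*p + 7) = -2*p^5 - 3*p^4 + 16*p^3 + 15*p^2 - 80*p - 63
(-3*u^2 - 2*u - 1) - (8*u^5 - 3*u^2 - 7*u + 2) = -8*u^5 + 5*u - 3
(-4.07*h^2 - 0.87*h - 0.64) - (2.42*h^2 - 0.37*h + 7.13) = -6.49*h^2 - 0.5*h - 7.77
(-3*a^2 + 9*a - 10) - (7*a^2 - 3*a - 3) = -10*a^2 + 12*a - 7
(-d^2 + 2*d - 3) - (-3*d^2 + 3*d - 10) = 2*d^2 - d + 7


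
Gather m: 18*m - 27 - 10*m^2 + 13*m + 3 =-10*m^2 + 31*m - 24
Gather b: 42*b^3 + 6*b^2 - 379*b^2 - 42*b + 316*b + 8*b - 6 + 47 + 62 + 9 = 42*b^3 - 373*b^2 + 282*b + 112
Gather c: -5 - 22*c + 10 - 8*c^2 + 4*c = -8*c^2 - 18*c + 5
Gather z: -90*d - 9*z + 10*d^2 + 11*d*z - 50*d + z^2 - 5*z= 10*d^2 - 140*d + z^2 + z*(11*d - 14)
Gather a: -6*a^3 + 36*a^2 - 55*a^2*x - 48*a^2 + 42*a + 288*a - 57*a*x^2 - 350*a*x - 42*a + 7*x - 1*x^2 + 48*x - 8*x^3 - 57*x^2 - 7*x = -6*a^3 + a^2*(-55*x - 12) + a*(-57*x^2 - 350*x + 288) - 8*x^3 - 58*x^2 + 48*x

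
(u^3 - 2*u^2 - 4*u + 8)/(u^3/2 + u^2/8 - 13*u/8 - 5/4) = 8*(u^2 - 4)/(4*u^2 + 9*u + 5)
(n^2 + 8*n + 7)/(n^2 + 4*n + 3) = (n + 7)/(n + 3)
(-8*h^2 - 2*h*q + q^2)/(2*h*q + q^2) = (-4*h + q)/q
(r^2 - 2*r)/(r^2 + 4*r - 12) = r/(r + 6)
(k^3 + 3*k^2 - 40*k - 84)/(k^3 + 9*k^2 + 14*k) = (k - 6)/k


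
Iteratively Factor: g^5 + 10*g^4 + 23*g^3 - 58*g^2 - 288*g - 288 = (g + 4)*(g^4 + 6*g^3 - g^2 - 54*g - 72) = (g + 3)*(g + 4)*(g^3 + 3*g^2 - 10*g - 24) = (g - 3)*(g + 3)*(g + 4)*(g^2 + 6*g + 8) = (g - 3)*(g + 3)*(g + 4)^2*(g + 2)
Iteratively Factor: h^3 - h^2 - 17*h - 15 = (h + 1)*(h^2 - 2*h - 15) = (h + 1)*(h + 3)*(h - 5)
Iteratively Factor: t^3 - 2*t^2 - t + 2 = (t - 2)*(t^2 - 1) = (t - 2)*(t + 1)*(t - 1)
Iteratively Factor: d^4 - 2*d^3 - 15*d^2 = (d - 5)*(d^3 + 3*d^2) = d*(d - 5)*(d^2 + 3*d) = d*(d - 5)*(d + 3)*(d)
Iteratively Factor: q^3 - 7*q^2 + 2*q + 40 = (q + 2)*(q^2 - 9*q + 20) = (q - 5)*(q + 2)*(q - 4)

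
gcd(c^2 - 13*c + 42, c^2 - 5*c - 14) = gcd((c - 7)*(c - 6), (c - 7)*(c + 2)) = c - 7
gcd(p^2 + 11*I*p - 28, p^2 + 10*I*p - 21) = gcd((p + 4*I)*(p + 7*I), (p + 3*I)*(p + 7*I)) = p + 7*I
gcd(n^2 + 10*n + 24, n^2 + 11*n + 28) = n + 4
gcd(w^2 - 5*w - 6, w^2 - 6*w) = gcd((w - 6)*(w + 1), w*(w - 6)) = w - 6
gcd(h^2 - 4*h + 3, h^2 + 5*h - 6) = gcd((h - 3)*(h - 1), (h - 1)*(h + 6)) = h - 1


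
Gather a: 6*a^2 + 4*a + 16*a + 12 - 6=6*a^2 + 20*a + 6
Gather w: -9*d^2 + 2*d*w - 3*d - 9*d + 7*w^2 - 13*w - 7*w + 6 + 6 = -9*d^2 - 12*d + 7*w^2 + w*(2*d - 20) + 12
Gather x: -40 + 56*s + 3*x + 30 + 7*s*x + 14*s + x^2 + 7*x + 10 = 70*s + x^2 + x*(7*s + 10)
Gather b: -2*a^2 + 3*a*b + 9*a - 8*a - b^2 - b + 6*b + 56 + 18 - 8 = -2*a^2 + a - b^2 + b*(3*a + 5) + 66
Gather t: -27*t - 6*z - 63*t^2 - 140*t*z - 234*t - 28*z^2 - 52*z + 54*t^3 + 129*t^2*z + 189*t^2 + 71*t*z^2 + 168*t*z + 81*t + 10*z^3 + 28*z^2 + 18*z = 54*t^3 + t^2*(129*z + 126) + t*(71*z^2 + 28*z - 180) + 10*z^3 - 40*z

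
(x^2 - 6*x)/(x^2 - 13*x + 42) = x/(x - 7)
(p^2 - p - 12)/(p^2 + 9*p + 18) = (p - 4)/(p + 6)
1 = 1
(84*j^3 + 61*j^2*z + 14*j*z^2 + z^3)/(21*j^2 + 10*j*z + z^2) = 4*j + z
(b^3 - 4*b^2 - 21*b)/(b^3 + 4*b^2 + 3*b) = (b - 7)/(b + 1)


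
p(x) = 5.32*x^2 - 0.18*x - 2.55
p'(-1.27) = -13.69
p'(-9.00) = -95.94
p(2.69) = 35.46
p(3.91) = 78.08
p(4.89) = 123.78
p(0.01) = -2.55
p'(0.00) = -0.18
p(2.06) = 19.66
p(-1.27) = 6.26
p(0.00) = -2.55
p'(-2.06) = -22.10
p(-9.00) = 429.99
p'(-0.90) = -9.76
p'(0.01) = -0.07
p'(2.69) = 28.44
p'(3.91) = 41.42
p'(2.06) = 21.74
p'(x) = 10.64*x - 0.18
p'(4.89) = 51.85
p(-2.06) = 20.40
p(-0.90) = 1.92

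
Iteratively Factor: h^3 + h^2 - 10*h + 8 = (h - 1)*(h^2 + 2*h - 8) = (h - 2)*(h - 1)*(h + 4)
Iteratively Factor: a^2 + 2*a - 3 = (a + 3)*(a - 1)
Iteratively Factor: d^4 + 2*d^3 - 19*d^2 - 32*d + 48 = (d + 4)*(d^3 - 2*d^2 - 11*d + 12) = (d + 3)*(d + 4)*(d^2 - 5*d + 4) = (d - 1)*(d + 3)*(d + 4)*(d - 4)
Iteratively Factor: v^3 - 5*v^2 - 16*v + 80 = (v - 5)*(v^2 - 16) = (v - 5)*(v + 4)*(v - 4)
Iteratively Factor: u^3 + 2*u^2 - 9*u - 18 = (u + 3)*(u^2 - u - 6) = (u + 2)*(u + 3)*(u - 3)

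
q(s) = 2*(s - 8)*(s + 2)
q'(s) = 4*s - 12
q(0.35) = -35.96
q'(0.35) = -10.60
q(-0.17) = -29.90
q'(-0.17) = -12.68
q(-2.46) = 9.62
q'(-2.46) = -21.84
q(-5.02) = 78.64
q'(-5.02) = -32.08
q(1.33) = -44.42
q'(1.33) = -6.68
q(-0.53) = -25.08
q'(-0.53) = -14.12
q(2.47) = -49.44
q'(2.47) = -2.12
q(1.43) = -45.07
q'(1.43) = -6.28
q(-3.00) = 22.00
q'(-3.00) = -24.00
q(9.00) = 22.00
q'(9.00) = 24.00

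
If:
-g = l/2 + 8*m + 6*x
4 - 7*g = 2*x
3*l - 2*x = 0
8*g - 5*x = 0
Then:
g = 20/51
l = 64/153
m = -167/306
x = 32/51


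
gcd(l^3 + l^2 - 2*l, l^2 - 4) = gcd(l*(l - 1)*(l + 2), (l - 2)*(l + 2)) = l + 2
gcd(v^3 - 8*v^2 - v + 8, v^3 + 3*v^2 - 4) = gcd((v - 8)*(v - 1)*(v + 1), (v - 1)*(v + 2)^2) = v - 1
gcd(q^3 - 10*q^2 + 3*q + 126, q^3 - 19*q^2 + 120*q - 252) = q^2 - 13*q + 42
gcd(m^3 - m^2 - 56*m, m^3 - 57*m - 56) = m^2 - m - 56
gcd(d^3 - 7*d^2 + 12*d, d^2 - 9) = d - 3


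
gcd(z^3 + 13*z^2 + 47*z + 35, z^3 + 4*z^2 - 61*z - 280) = z^2 + 12*z + 35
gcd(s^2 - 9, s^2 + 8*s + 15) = s + 3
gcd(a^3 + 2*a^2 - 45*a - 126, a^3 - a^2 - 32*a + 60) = a + 6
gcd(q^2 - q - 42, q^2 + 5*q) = 1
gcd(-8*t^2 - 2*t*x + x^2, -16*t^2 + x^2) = -4*t + x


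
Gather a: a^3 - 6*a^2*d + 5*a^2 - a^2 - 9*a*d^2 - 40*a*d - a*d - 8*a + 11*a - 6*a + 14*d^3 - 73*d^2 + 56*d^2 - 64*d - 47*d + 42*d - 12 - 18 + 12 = a^3 + a^2*(4 - 6*d) + a*(-9*d^2 - 41*d - 3) + 14*d^3 - 17*d^2 - 69*d - 18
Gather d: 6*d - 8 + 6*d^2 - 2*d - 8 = 6*d^2 + 4*d - 16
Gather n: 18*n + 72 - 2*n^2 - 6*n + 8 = -2*n^2 + 12*n + 80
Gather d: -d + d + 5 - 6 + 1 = 0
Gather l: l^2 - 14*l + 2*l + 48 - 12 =l^2 - 12*l + 36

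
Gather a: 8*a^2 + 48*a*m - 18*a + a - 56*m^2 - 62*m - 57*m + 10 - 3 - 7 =8*a^2 + a*(48*m - 17) - 56*m^2 - 119*m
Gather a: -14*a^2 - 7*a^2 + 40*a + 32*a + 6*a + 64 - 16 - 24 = -21*a^2 + 78*a + 24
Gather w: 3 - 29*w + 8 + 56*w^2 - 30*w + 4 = 56*w^2 - 59*w + 15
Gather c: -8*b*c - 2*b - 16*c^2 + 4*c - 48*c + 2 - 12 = -2*b - 16*c^2 + c*(-8*b - 44) - 10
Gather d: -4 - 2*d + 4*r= -2*d + 4*r - 4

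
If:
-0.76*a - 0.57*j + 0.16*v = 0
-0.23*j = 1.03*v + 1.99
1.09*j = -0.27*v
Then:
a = -0.81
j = 0.51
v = -2.05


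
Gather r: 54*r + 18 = 54*r + 18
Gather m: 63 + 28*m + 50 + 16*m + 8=44*m + 121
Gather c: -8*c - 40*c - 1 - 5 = -48*c - 6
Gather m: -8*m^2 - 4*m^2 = -12*m^2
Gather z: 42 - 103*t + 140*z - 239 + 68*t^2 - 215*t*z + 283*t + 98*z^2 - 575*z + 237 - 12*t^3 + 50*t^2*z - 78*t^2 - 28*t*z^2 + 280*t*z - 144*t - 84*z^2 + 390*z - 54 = -12*t^3 - 10*t^2 + 36*t + z^2*(14 - 28*t) + z*(50*t^2 + 65*t - 45) - 14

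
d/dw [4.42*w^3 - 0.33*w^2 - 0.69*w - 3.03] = 13.26*w^2 - 0.66*w - 0.69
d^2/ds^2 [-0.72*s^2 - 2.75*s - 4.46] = -1.44000000000000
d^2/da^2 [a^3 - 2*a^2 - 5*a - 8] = 6*a - 4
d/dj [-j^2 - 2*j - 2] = -2*j - 2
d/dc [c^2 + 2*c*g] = 2*c + 2*g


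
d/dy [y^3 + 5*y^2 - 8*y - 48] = 3*y^2 + 10*y - 8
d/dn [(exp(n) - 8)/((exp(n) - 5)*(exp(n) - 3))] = (-exp(2*n) + 16*exp(n) - 49)*exp(n)/(exp(4*n) - 16*exp(3*n) + 94*exp(2*n) - 240*exp(n) + 225)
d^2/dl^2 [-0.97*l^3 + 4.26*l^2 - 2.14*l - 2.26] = 8.52 - 5.82*l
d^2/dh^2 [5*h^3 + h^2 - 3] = 30*h + 2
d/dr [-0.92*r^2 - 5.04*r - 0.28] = -1.84*r - 5.04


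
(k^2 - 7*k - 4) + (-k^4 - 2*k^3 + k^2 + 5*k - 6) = -k^4 - 2*k^3 + 2*k^2 - 2*k - 10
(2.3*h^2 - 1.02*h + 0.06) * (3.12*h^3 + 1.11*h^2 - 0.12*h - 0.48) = 7.176*h^5 - 0.6294*h^4 - 1.221*h^3 - 0.915*h^2 + 0.4824*h - 0.0288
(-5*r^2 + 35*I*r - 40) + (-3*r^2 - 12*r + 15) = -8*r^2 - 12*r + 35*I*r - 25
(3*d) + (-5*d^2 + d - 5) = -5*d^2 + 4*d - 5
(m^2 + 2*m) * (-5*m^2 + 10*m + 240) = -5*m^4 + 260*m^2 + 480*m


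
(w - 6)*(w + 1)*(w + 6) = w^3 + w^2 - 36*w - 36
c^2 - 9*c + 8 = (c - 8)*(c - 1)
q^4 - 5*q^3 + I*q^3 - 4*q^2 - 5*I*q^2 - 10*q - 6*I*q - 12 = (q - 6)*(q + 1)*(q - I)*(q + 2*I)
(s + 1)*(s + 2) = s^2 + 3*s + 2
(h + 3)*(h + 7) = h^2 + 10*h + 21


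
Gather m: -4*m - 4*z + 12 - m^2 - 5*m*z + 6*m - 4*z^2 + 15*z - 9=-m^2 + m*(2 - 5*z) - 4*z^2 + 11*z + 3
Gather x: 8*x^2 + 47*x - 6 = 8*x^2 + 47*x - 6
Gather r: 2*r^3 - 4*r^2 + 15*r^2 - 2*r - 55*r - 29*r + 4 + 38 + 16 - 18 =2*r^3 + 11*r^2 - 86*r + 40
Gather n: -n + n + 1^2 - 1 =0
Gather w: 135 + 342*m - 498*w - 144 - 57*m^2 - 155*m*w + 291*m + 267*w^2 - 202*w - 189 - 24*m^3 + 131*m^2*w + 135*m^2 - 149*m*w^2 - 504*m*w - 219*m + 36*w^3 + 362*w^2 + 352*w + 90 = -24*m^3 + 78*m^2 + 414*m + 36*w^3 + w^2*(629 - 149*m) + w*(131*m^2 - 659*m - 348) - 108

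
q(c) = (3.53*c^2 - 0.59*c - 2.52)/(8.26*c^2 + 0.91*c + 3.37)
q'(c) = (-16.52*c - 0.91)*(3.53*c^2 - 0.59*c - 2.52)/(8.26*c^2 + 0.91*c + 3.37)^2 + (7.06*c - 0.59)/(8.26*c^2 + 0.91*c + 3.37)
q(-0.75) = -0.01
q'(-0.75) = -0.82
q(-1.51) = 0.31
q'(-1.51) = -0.18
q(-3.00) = 0.41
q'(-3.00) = -0.02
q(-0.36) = -0.45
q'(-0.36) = -1.31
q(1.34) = 0.16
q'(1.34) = 0.27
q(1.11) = 0.08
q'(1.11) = 0.39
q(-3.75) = 0.42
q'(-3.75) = -0.01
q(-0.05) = -0.74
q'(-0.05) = -0.26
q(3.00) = 0.34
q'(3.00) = 0.04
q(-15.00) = 0.43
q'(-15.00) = 0.00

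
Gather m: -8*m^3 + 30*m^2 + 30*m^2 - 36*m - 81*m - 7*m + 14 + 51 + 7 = -8*m^3 + 60*m^2 - 124*m + 72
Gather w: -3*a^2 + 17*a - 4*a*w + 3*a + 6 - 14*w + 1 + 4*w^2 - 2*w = -3*a^2 + 20*a + 4*w^2 + w*(-4*a - 16) + 7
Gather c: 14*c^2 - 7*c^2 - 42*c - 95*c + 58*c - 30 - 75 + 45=7*c^2 - 79*c - 60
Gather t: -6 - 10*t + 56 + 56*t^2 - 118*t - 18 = 56*t^2 - 128*t + 32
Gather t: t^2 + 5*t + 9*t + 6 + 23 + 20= t^2 + 14*t + 49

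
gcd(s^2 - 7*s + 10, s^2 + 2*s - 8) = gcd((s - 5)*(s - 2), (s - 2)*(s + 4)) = s - 2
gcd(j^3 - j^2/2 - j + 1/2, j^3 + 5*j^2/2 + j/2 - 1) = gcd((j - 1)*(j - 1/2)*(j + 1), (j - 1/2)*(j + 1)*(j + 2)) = j^2 + j/2 - 1/2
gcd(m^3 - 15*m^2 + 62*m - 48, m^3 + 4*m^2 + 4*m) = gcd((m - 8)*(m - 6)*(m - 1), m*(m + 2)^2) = 1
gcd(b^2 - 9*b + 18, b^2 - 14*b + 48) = b - 6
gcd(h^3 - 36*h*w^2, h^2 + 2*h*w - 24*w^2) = h + 6*w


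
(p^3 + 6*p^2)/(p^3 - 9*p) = p*(p + 6)/(p^2 - 9)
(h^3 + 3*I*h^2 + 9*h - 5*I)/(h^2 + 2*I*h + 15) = (h^2 - 2*I*h - 1)/(h - 3*I)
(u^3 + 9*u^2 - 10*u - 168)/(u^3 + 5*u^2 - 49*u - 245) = (u^2 + 2*u - 24)/(u^2 - 2*u - 35)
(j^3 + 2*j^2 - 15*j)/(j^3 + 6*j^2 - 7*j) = (j^2 + 2*j - 15)/(j^2 + 6*j - 7)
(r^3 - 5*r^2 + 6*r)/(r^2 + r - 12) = r*(r - 2)/(r + 4)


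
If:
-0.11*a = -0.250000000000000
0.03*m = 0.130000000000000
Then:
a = 2.27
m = 4.33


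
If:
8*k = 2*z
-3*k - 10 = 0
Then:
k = -10/3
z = -40/3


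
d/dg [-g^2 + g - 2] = 1 - 2*g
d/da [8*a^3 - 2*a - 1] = 24*a^2 - 2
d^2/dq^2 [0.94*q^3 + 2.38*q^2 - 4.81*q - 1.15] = 5.64*q + 4.76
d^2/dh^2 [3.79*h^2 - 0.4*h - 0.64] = 7.58000000000000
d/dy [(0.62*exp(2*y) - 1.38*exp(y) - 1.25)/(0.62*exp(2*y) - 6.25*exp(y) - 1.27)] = (-3.0194*exp(2*y) - 0.0247999999999999*exp(y) - 6.0599)*exp(y)/(0.3844*exp(4*y) - 7.75*exp(3*y) + 37.4877*exp(2*y) + 15.875*exp(y) + 1.6129)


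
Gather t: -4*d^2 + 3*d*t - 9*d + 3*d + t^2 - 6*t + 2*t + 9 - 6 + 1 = -4*d^2 - 6*d + t^2 + t*(3*d - 4) + 4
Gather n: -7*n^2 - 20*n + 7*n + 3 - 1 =-7*n^2 - 13*n + 2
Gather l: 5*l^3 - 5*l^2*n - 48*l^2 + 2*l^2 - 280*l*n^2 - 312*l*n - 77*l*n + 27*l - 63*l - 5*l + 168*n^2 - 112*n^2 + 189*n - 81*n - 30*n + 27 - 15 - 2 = 5*l^3 + l^2*(-5*n - 46) + l*(-280*n^2 - 389*n - 41) + 56*n^2 + 78*n + 10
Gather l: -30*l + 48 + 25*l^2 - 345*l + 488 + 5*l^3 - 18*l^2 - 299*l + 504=5*l^3 + 7*l^2 - 674*l + 1040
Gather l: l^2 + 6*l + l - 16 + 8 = l^2 + 7*l - 8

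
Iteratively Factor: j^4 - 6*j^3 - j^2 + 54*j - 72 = (j + 3)*(j^3 - 9*j^2 + 26*j - 24) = (j - 3)*(j + 3)*(j^2 - 6*j + 8) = (j - 3)*(j - 2)*(j + 3)*(j - 4)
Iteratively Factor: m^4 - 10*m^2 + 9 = (m + 1)*(m^3 - m^2 - 9*m + 9) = (m - 3)*(m + 1)*(m^2 + 2*m - 3) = (m - 3)*(m - 1)*(m + 1)*(m + 3)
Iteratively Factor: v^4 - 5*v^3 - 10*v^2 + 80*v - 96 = (v - 4)*(v^3 - v^2 - 14*v + 24) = (v - 4)*(v + 4)*(v^2 - 5*v + 6) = (v - 4)*(v - 2)*(v + 4)*(v - 3)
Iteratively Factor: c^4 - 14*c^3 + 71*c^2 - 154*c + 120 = (c - 2)*(c^3 - 12*c^2 + 47*c - 60) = (c - 3)*(c - 2)*(c^2 - 9*c + 20) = (c - 5)*(c - 3)*(c - 2)*(c - 4)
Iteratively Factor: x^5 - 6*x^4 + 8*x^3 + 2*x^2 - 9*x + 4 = (x - 1)*(x^4 - 5*x^3 + 3*x^2 + 5*x - 4) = (x - 1)^2*(x^3 - 4*x^2 - x + 4) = (x - 4)*(x - 1)^2*(x^2 - 1) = (x - 4)*(x - 1)^2*(x + 1)*(x - 1)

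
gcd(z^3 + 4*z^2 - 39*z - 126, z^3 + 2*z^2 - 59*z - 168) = z^2 + 10*z + 21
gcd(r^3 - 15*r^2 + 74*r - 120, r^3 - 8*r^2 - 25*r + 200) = r - 5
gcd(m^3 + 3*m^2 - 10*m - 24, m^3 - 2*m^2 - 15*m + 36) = m^2 + m - 12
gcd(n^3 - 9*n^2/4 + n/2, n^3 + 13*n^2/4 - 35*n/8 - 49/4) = n - 2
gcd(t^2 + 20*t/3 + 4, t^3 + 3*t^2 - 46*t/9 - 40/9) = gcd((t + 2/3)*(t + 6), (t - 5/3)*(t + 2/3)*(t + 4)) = t + 2/3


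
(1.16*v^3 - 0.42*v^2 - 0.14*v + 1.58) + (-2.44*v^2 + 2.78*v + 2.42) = 1.16*v^3 - 2.86*v^2 + 2.64*v + 4.0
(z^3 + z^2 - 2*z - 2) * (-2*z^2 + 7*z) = -2*z^5 + 5*z^4 + 11*z^3 - 10*z^2 - 14*z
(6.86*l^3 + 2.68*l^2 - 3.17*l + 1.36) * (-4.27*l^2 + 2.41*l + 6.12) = -29.2922*l^5 + 5.089*l^4 + 61.9779*l^3 + 2.9547*l^2 - 16.1228*l + 8.3232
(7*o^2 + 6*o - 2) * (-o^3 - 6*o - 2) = -7*o^5 - 6*o^4 - 40*o^3 - 50*o^2 + 4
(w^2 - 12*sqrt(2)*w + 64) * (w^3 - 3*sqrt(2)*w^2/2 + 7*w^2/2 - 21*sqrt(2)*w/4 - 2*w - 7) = w^5 - 27*sqrt(2)*w^4/2 + 7*w^4/2 - 189*sqrt(2)*w^3/4 + 98*w^3 - 72*sqrt(2)*w^2 + 343*w^2 - 252*sqrt(2)*w - 128*w - 448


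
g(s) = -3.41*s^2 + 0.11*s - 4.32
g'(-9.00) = 61.49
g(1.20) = -9.10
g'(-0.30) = 2.16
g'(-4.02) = 27.53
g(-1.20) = -9.36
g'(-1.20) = 8.29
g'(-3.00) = 20.57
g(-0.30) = -4.66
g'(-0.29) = 2.09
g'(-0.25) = 1.82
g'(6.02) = -40.95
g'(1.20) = -8.07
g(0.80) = -6.41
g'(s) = 0.11 - 6.82*s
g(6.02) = -127.24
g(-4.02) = -59.87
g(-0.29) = -4.64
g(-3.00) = -35.34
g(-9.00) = -281.52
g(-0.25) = -4.56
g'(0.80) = -5.35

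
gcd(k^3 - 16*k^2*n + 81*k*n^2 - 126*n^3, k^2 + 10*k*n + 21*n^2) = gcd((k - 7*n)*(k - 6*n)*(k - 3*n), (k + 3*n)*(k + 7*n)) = 1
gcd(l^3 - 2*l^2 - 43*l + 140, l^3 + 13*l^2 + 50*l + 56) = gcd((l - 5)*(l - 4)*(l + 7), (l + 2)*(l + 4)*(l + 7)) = l + 7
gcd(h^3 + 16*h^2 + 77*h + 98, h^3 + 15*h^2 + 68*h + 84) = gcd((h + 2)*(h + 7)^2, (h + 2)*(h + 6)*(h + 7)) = h^2 + 9*h + 14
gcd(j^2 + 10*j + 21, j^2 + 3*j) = j + 3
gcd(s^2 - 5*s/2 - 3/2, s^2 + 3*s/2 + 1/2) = s + 1/2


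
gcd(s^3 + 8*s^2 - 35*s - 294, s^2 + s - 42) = s^2 + s - 42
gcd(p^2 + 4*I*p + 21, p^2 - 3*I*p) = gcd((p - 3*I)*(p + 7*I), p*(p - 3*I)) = p - 3*I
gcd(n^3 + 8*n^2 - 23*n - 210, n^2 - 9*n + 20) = n - 5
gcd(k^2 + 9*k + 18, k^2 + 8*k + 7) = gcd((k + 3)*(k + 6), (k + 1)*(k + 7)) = 1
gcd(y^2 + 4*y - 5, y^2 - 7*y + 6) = y - 1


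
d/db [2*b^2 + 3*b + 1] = 4*b + 3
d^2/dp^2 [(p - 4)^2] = 2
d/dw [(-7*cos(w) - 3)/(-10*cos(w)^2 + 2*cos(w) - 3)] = (70*cos(w)^2 + 60*cos(w) - 27)*sin(w)/(10*sin(w)^2 + 2*cos(w) - 13)^2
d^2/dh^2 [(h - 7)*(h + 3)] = 2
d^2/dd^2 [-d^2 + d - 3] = -2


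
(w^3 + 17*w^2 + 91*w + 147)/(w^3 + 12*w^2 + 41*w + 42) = (w + 7)/(w + 2)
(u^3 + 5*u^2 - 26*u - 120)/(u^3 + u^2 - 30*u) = (u + 4)/u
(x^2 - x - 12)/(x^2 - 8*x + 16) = (x + 3)/(x - 4)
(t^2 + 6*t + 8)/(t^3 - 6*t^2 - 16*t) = (t + 4)/(t*(t - 8))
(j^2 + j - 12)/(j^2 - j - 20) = (j - 3)/(j - 5)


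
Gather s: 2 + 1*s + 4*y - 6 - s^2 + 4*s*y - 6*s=-s^2 + s*(4*y - 5) + 4*y - 4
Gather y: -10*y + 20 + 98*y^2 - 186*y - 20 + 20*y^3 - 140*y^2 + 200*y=20*y^3 - 42*y^2 + 4*y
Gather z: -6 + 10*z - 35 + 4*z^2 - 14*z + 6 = 4*z^2 - 4*z - 35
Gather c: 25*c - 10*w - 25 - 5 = 25*c - 10*w - 30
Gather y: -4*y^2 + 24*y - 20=-4*y^2 + 24*y - 20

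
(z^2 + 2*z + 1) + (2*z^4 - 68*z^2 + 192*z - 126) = 2*z^4 - 67*z^2 + 194*z - 125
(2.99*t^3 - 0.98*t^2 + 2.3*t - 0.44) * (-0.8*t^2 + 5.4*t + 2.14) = -2.392*t^5 + 16.93*t^4 - 0.733399999999999*t^3 + 10.6748*t^2 + 2.546*t - 0.9416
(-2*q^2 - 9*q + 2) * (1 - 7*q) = 14*q^3 + 61*q^2 - 23*q + 2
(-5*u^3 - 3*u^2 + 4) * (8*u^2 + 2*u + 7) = -40*u^5 - 34*u^4 - 41*u^3 + 11*u^2 + 8*u + 28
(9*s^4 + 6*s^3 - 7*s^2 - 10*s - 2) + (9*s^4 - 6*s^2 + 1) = 18*s^4 + 6*s^3 - 13*s^2 - 10*s - 1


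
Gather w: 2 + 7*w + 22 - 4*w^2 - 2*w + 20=-4*w^2 + 5*w + 44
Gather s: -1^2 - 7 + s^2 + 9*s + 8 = s^2 + 9*s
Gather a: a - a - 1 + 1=0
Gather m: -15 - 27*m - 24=-27*m - 39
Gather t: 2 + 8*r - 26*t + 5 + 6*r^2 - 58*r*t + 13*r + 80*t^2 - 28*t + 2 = 6*r^2 + 21*r + 80*t^2 + t*(-58*r - 54) + 9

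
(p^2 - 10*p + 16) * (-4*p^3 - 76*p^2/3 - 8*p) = -4*p^5 + 44*p^4/3 + 544*p^3/3 - 976*p^2/3 - 128*p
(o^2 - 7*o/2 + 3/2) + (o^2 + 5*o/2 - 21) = 2*o^2 - o - 39/2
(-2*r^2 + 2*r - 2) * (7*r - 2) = -14*r^3 + 18*r^2 - 18*r + 4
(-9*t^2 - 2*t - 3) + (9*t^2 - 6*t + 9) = 6 - 8*t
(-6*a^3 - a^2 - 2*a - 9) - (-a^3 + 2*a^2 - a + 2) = -5*a^3 - 3*a^2 - a - 11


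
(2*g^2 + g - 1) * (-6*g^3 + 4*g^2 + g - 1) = -12*g^5 + 2*g^4 + 12*g^3 - 5*g^2 - 2*g + 1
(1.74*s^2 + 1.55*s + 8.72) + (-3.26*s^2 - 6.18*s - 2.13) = -1.52*s^2 - 4.63*s + 6.59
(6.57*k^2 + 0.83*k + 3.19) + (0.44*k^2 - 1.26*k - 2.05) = 7.01*k^2 - 0.43*k + 1.14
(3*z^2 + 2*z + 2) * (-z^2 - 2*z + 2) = -3*z^4 - 8*z^3 + 4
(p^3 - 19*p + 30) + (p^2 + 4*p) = p^3 + p^2 - 15*p + 30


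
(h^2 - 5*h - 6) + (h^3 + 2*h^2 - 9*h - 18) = h^3 + 3*h^2 - 14*h - 24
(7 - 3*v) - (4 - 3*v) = 3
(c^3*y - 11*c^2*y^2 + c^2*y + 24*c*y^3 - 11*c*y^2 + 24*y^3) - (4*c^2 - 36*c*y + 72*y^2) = c^3*y - 11*c^2*y^2 + c^2*y - 4*c^2 + 24*c*y^3 - 11*c*y^2 + 36*c*y + 24*y^3 - 72*y^2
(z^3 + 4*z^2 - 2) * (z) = z^4 + 4*z^3 - 2*z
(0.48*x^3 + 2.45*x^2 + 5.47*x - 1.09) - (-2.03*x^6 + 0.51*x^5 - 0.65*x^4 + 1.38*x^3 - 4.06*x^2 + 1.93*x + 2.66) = 2.03*x^6 - 0.51*x^5 + 0.65*x^4 - 0.9*x^3 + 6.51*x^2 + 3.54*x - 3.75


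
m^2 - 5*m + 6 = (m - 3)*(m - 2)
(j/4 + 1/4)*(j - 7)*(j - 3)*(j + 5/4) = j^4/4 - 31*j^3/16 - j^2/16 + 139*j/16 + 105/16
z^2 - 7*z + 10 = (z - 5)*(z - 2)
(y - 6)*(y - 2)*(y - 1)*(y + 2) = y^4 - 7*y^3 + 2*y^2 + 28*y - 24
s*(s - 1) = s^2 - s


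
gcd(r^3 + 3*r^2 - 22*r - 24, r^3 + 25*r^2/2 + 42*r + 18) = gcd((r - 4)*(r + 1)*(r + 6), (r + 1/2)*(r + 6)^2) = r + 6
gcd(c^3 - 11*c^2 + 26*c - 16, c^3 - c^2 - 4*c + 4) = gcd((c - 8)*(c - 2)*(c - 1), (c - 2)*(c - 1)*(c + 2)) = c^2 - 3*c + 2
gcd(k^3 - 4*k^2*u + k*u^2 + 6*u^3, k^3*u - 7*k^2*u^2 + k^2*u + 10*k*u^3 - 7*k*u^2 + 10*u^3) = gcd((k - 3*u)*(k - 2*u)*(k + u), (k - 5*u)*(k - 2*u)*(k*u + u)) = -k + 2*u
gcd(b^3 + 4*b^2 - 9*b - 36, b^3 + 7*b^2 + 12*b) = b^2 + 7*b + 12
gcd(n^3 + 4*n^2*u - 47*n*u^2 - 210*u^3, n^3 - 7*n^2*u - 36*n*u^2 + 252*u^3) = -n^2 + n*u + 42*u^2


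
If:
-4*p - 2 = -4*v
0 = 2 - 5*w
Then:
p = v - 1/2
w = 2/5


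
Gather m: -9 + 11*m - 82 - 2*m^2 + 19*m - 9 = -2*m^2 + 30*m - 100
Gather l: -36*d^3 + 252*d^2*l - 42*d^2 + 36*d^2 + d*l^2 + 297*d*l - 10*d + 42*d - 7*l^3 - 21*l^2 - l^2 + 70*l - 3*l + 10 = -36*d^3 - 6*d^2 + 32*d - 7*l^3 + l^2*(d - 22) + l*(252*d^2 + 297*d + 67) + 10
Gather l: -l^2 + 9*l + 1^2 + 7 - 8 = -l^2 + 9*l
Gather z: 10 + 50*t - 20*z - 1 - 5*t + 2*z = 45*t - 18*z + 9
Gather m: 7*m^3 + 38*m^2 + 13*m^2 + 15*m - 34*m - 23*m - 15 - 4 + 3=7*m^3 + 51*m^2 - 42*m - 16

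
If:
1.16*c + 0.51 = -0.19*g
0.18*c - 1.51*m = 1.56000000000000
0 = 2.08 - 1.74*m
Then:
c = 18.69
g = -116.82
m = 1.20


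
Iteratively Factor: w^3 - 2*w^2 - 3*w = (w - 3)*(w^2 + w) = w*(w - 3)*(w + 1)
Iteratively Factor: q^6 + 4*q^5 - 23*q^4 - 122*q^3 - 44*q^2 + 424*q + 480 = (q + 2)*(q^5 + 2*q^4 - 27*q^3 - 68*q^2 + 92*q + 240) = (q + 2)^2*(q^4 - 27*q^2 - 14*q + 120) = (q + 2)^2*(q + 3)*(q^3 - 3*q^2 - 18*q + 40) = (q + 2)^2*(q + 3)*(q + 4)*(q^2 - 7*q + 10) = (q - 2)*(q + 2)^2*(q + 3)*(q + 4)*(q - 5)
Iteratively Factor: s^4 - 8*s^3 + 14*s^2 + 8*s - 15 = (s - 1)*(s^3 - 7*s^2 + 7*s + 15) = (s - 1)*(s + 1)*(s^2 - 8*s + 15) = (s - 5)*(s - 1)*(s + 1)*(s - 3)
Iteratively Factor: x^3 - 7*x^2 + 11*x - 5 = (x - 1)*(x^2 - 6*x + 5) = (x - 5)*(x - 1)*(x - 1)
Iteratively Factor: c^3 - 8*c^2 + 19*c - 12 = (c - 1)*(c^2 - 7*c + 12) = (c - 3)*(c - 1)*(c - 4)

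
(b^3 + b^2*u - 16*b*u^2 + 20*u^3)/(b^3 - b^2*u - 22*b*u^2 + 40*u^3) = (-b + 2*u)/(-b + 4*u)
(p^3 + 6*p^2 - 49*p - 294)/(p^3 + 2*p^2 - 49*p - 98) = (p + 6)/(p + 2)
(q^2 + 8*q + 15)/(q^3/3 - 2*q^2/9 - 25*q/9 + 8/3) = 9*(q + 5)/(3*q^2 - 11*q + 8)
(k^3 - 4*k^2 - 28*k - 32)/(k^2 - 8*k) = k + 4 + 4/k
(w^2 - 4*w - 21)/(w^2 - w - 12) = (w - 7)/(w - 4)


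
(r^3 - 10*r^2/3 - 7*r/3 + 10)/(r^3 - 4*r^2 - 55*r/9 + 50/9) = 3*(r^2 - 5*r + 6)/(3*r^2 - 17*r + 10)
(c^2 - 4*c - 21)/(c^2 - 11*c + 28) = (c + 3)/(c - 4)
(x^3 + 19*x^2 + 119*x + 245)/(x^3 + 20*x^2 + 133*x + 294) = (x + 5)/(x + 6)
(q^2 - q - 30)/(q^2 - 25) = (q - 6)/(q - 5)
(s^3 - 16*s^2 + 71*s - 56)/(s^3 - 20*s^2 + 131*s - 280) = (s - 1)/(s - 5)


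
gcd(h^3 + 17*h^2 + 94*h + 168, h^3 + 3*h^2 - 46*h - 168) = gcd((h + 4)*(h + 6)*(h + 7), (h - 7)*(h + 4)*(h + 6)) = h^2 + 10*h + 24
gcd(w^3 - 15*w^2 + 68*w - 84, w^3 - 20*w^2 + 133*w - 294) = w^2 - 13*w + 42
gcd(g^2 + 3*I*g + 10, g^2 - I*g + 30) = g + 5*I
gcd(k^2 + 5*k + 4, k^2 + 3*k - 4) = k + 4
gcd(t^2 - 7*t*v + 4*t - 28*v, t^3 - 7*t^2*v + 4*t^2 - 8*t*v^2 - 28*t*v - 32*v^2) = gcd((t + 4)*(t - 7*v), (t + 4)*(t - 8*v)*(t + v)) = t + 4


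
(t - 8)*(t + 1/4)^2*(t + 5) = t^4 - 5*t^3/2 - 663*t^2/16 - 323*t/16 - 5/2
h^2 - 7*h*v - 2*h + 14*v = (h - 2)*(h - 7*v)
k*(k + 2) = k^2 + 2*k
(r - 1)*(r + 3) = r^2 + 2*r - 3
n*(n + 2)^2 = n^3 + 4*n^2 + 4*n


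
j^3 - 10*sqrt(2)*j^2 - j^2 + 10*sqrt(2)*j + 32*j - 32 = (j - 1)*(j - 8*sqrt(2))*(j - 2*sqrt(2))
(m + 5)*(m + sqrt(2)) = m^2 + sqrt(2)*m + 5*m + 5*sqrt(2)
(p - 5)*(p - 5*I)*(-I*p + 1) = -I*p^3 - 4*p^2 + 5*I*p^2 + 20*p - 5*I*p + 25*I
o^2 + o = o*(o + 1)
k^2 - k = k*(k - 1)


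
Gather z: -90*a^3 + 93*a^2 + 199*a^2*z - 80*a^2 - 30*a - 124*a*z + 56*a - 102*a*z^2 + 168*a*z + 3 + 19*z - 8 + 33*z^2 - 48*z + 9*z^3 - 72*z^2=-90*a^3 + 13*a^2 + 26*a + 9*z^3 + z^2*(-102*a - 39) + z*(199*a^2 + 44*a - 29) - 5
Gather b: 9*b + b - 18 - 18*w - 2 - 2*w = 10*b - 20*w - 20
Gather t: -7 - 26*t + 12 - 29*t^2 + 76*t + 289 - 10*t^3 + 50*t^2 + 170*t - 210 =-10*t^3 + 21*t^2 + 220*t + 84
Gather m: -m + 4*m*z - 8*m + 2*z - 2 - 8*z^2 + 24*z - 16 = m*(4*z - 9) - 8*z^2 + 26*z - 18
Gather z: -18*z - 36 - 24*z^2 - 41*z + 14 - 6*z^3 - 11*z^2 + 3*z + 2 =-6*z^3 - 35*z^2 - 56*z - 20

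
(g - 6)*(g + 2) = g^2 - 4*g - 12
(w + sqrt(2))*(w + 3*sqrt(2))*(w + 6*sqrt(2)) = w^3 + 10*sqrt(2)*w^2 + 54*w + 36*sqrt(2)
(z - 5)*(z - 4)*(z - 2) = z^3 - 11*z^2 + 38*z - 40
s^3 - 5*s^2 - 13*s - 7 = (s - 7)*(s + 1)^2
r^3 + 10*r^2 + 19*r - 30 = (r - 1)*(r + 5)*(r + 6)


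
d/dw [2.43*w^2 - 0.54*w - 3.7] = 4.86*w - 0.54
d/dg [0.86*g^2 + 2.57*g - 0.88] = 1.72*g + 2.57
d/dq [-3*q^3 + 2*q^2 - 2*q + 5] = -9*q^2 + 4*q - 2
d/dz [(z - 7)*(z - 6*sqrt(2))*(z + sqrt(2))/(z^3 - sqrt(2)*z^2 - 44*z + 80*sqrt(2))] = (4*sqrt(2)*z^4 + 7*z^4 - 70*sqrt(2)*z^3 - 64*z^3 + 126*z^2 + 448*sqrt(2)*z^2 - 1600*z - 952*sqrt(2)*z - 960*sqrt(2) + 9296)/(z^6 - 2*sqrt(2)*z^5 - 86*z^4 + 248*sqrt(2)*z^3 + 1616*z^2 - 7040*sqrt(2)*z + 12800)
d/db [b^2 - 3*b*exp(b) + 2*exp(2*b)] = -3*b*exp(b) + 2*b + 4*exp(2*b) - 3*exp(b)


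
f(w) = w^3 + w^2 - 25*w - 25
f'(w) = 3*w^2 + 2*w - 25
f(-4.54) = 15.53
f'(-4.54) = 27.75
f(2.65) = -65.62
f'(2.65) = 1.37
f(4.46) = -27.89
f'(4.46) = 43.59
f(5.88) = 65.87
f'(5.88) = 90.48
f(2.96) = -64.30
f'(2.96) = 7.20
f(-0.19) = -20.22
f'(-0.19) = -25.27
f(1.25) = -52.73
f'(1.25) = -17.81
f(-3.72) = 30.36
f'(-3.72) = 9.08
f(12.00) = 1547.00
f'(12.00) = 431.00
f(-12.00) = -1309.00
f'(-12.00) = 383.00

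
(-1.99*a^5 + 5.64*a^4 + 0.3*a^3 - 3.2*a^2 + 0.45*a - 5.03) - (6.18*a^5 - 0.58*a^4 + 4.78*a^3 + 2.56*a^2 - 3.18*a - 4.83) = -8.17*a^5 + 6.22*a^4 - 4.48*a^3 - 5.76*a^2 + 3.63*a - 0.2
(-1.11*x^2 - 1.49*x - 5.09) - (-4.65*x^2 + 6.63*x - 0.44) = 3.54*x^2 - 8.12*x - 4.65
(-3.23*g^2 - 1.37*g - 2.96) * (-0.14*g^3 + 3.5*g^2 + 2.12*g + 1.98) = 0.4522*g^5 - 11.1132*g^4 - 11.2282*g^3 - 19.6598*g^2 - 8.9878*g - 5.8608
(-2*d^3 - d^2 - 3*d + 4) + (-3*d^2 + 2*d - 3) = -2*d^3 - 4*d^2 - d + 1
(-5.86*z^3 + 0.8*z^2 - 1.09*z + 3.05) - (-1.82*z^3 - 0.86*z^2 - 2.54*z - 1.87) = -4.04*z^3 + 1.66*z^2 + 1.45*z + 4.92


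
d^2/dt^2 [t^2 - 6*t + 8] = 2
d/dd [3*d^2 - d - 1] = 6*d - 1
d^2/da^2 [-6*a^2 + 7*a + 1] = -12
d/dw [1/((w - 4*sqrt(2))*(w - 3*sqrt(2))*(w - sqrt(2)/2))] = 2*(-3*w^2 + 15*sqrt(2)*w - 31)/(2*w^6 - 30*sqrt(2)*w^5 + 349*w^4 - 978*sqrt(2)*w^3 + 2642*w^2 - 1488*sqrt(2)*w + 576)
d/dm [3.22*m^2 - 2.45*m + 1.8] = 6.44*m - 2.45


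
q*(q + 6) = q^2 + 6*q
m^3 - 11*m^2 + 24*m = m*(m - 8)*(m - 3)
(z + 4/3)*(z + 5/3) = z^2 + 3*z + 20/9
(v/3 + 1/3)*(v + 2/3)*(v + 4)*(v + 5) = v^4/3 + 32*v^3/9 + 107*v^2/9 + 118*v/9 + 40/9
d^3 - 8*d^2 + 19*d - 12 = (d - 4)*(d - 3)*(d - 1)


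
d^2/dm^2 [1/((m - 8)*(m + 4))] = 2*((m - 8)^2 + (m - 8)*(m + 4) + (m + 4)^2)/((m - 8)^3*(m + 4)^3)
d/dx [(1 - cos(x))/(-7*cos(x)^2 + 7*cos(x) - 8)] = (7*cos(x)^2 - 14*cos(x) - 1)*sin(x)/(7*sin(x)^2 + 7*cos(x) - 15)^2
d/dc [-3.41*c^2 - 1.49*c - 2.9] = -6.82*c - 1.49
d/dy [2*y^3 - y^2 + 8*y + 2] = 6*y^2 - 2*y + 8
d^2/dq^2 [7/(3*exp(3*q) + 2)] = (567*exp(3*q) - 378)*exp(3*q)/(3*exp(3*q) + 2)^3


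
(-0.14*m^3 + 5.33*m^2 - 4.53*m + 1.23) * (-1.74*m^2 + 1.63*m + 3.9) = 0.2436*m^5 - 9.5024*m^4 + 16.0241*m^3 + 11.2629*m^2 - 15.6621*m + 4.797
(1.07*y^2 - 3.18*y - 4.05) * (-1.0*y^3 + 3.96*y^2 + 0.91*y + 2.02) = -1.07*y^5 + 7.4172*y^4 - 7.5691*y^3 - 16.7704*y^2 - 10.1091*y - 8.181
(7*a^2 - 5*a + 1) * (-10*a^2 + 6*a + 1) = -70*a^4 + 92*a^3 - 33*a^2 + a + 1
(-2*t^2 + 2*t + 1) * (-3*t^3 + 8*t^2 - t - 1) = 6*t^5 - 22*t^4 + 15*t^3 + 8*t^2 - 3*t - 1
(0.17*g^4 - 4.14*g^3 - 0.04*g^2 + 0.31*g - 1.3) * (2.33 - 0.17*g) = -0.0289*g^5 + 1.0999*g^4 - 9.6394*g^3 - 0.1459*g^2 + 0.9433*g - 3.029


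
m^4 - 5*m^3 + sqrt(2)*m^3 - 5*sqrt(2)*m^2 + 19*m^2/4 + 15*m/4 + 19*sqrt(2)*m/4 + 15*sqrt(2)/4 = (m - 3)*(m - 5/2)*(m + 1/2)*(m + sqrt(2))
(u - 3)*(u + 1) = u^2 - 2*u - 3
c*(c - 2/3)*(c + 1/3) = c^3 - c^2/3 - 2*c/9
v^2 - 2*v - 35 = (v - 7)*(v + 5)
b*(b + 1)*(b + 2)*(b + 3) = b^4 + 6*b^3 + 11*b^2 + 6*b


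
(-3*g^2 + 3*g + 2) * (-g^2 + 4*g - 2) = 3*g^4 - 15*g^3 + 16*g^2 + 2*g - 4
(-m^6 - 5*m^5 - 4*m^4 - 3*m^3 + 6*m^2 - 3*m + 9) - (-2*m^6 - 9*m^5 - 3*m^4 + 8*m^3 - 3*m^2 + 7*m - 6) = m^6 + 4*m^5 - m^4 - 11*m^3 + 9*m^2 - 10*m + 15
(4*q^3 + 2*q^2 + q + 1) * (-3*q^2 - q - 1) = -12*q^5 - 10*q^4 - 9*q^3 - 6*q^2 - 2*q - 1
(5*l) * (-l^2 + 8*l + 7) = -5*l^3 + 40*l^2 + 35*l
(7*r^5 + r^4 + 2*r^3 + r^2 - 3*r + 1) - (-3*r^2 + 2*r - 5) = 7*r^5 + r^4 + 2*r^3 + 4*r^2 - 5*r + 6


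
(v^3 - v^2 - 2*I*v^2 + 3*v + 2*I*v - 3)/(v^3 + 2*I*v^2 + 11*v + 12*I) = (v - 1)/(v + 4*I)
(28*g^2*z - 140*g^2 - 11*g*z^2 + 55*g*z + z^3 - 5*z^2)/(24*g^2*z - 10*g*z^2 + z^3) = (-7*g*z + 35*g + z^2 - 5*z)/(z*(-6*g + z))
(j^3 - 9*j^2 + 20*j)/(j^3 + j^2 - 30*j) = (j - 4)/(j + 6)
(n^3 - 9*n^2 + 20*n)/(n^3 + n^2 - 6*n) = (n^2 - 9*n + 20)/(n^2 + n - 6)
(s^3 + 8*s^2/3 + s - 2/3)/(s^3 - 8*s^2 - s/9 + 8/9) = 3*(s^2 + 3*s + 2)/(3*s^2 - 23*s - 8)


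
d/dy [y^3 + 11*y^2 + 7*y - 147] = 3*y^2 + 22*y + 7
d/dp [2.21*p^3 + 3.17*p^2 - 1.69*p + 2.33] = 6.63*p^2 + 6.34*p - 1.69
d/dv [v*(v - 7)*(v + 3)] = 3*v^2 - 8*v - 21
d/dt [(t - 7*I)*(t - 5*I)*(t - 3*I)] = 3*t^2 - 30*I*t - 71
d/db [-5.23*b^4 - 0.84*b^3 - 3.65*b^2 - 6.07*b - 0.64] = -20.92*b^3 - 2.52*b^2 - 7.3*b - 6.07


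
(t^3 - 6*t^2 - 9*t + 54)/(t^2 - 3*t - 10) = (-t^3 + 6*t^2 + 9*t - 54)/(-t^2 + 3*t + 10)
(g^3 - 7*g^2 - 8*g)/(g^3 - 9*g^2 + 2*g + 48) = g*(g + 1)/(g^2 - g - 6)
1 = 1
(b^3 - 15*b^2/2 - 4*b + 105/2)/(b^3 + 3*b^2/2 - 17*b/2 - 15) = (b - 7)/(b + 2)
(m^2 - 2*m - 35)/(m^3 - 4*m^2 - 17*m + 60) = (m^2 - 2*m - 35)/(m^3 - 4*m^2 - 17*m + 60)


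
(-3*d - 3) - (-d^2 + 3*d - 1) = d^2 - 6*d - 2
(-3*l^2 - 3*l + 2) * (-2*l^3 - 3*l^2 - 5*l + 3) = 6*l^5 + 15*l^4 + 20*l^3 - 19*l + 6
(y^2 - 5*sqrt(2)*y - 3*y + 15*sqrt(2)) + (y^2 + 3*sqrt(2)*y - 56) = 2*y^2 - 3*y - 2*sqrt(2)*y - 56 + 15*sqrt(2)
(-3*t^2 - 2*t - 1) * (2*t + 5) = -6*t^3 - 19*t^2 - 12*t - 5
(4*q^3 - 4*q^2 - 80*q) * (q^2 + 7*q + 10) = 4*q^5 + 24*q^4 - 68*q^3 - 600*q^2 - 800*q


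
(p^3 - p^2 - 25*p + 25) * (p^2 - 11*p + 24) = p^5 - 12*p^4 + 10*p^3 + 276*p^2 - 875*p + 600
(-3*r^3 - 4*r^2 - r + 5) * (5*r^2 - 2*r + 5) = -15*r^5 - 14*r^4 - 12*r^3 + 7*r^2 - 15*r + 25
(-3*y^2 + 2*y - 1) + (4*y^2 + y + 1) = y^2 + 3*y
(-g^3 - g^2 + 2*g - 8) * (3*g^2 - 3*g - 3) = -3*g^5 + 12*g^3 - 27*g^2 + 18*g + 24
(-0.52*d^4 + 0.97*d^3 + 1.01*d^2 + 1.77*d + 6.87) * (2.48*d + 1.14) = -1.2896*d^5 + 1.8128*d^4 + 3.6106*d^3 + 5.541*d^2 + 19.0554*d + 7.8318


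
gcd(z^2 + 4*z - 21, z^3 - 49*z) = z + 7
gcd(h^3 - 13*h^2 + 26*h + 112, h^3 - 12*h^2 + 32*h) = h - 8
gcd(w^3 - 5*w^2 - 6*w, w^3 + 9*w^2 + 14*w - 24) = 1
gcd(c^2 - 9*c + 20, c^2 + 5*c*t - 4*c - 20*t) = c - 4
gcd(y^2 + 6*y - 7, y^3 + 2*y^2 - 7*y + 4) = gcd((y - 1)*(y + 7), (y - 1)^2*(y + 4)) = y - 1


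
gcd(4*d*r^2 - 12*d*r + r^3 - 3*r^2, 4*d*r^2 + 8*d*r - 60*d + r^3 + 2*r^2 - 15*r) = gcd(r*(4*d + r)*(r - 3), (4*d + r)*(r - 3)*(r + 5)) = 4*d*r - 12*d + r^2 - 3*r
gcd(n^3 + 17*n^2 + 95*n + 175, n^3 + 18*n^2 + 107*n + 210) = n^2 + 12*n + 35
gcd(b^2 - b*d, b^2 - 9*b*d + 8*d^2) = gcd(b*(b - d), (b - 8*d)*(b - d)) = b - d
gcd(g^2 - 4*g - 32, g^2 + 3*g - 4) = g + 4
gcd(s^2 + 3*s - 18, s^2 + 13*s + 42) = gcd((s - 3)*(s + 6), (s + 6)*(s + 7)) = s + 6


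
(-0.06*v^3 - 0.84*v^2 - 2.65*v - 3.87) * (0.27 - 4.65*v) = 0.279*v^4 + 3.8898*v^3 + 12.0957*v^2 + 17.28*v - 1.0449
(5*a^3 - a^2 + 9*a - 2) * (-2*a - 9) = -10*a^4 - 43*a^3 - 9*a^2 - 77*a + 18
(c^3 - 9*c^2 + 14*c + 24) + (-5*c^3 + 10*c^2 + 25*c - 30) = -4*c^3 + c^2 + 39*c - 6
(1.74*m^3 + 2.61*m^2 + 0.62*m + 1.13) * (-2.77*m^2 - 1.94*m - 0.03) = -4.8198*m^5 - 10.6053*m^4 - 6.833*m^3 - 4.4112*m^2 - 2.2108*m - 0.0339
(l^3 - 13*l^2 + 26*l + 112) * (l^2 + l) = l^5 - 12*l^4 + 13*l^3 + 138*l^2 + 112*l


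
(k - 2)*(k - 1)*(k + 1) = k^3 - 2*k^2 - k + 2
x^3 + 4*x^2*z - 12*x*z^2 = x*(x - 2*z)*(x + 6*z)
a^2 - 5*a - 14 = (a - 7)*(a + 2)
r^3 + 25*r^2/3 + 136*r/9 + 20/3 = (r + 2/3)*(r + 5/3)*(r + 6)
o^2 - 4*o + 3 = (o - 3)*(o - 1)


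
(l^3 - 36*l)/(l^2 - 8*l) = (l^2 - 36)/(l - 8)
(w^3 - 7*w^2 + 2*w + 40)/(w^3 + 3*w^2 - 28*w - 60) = (w - 4)/(w + 6)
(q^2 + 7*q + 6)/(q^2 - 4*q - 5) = (q + 6)/(q - 5)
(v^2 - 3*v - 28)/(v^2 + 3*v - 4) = (v - 7)/(v - 1)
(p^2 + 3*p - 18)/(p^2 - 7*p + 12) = (p + 6)/(p - 4)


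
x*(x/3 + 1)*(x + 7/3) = x^3/3 + 16*x^2/9 + 7*x/3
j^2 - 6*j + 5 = (j - 5)*(j - 1)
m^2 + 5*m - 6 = (m - 1)*(m + 6)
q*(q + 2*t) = q^2 + 2*q*t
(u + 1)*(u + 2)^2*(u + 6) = u^4 + 11*u^3 + 38*u^2 + 52*u + 24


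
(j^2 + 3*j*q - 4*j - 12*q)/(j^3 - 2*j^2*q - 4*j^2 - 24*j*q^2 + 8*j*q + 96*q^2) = (-j - 3*q)/(-j^2 + 2*j*q + 24*q^2)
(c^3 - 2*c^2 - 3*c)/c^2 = c - 2 - 3/c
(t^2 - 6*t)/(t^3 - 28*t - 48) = t/(t^2 + 6*t + 8)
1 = 1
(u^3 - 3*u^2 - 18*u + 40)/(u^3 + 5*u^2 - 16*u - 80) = (u^2 - 7*u + 10)/(u^2 + u - 20)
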